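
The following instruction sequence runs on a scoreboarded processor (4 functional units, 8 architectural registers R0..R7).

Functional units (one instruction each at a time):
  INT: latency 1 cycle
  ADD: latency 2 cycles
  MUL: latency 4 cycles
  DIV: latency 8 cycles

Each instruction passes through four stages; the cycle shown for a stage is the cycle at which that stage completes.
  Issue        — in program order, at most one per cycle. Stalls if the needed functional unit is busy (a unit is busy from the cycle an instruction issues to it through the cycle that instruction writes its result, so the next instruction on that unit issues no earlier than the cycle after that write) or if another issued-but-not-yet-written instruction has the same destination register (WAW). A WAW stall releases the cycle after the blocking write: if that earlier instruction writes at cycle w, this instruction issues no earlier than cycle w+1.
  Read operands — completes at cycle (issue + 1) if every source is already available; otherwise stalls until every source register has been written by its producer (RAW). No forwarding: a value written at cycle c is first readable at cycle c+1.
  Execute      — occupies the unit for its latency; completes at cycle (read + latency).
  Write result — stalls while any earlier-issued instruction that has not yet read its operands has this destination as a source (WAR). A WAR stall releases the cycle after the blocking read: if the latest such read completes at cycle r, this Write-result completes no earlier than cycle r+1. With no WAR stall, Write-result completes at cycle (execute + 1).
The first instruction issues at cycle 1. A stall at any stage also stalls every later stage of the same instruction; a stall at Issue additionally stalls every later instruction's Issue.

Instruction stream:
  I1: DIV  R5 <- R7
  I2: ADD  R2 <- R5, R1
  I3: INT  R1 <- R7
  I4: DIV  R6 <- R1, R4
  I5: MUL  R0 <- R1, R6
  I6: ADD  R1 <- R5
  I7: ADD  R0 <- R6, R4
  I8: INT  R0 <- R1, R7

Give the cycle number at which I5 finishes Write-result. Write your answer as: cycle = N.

[I1] 1/2/10/11
[I2] 2/12/14/15  (RAW R5: wait I1 write@11)
[I3] 3/4/5/13  (WAR R1: wait I2 read@12)
[I4] 12/14/22/23  (struct: DIV busy until I1 writes@11; RAW R1: wait I3 write@13)
[I5] 13/24/28/29  (RAW R6: wait I4 write@23)
[I6] 16/17/19/25  (struct: ADD busy until I2 writes@15; WAR R1: wait I5 read@24)
[I7] 30/31/33/34  (WAW R0: wait I5 write@29)
[I8] 35/36/37/38  (WAW R0: wait I7 write@34)

cycle = 29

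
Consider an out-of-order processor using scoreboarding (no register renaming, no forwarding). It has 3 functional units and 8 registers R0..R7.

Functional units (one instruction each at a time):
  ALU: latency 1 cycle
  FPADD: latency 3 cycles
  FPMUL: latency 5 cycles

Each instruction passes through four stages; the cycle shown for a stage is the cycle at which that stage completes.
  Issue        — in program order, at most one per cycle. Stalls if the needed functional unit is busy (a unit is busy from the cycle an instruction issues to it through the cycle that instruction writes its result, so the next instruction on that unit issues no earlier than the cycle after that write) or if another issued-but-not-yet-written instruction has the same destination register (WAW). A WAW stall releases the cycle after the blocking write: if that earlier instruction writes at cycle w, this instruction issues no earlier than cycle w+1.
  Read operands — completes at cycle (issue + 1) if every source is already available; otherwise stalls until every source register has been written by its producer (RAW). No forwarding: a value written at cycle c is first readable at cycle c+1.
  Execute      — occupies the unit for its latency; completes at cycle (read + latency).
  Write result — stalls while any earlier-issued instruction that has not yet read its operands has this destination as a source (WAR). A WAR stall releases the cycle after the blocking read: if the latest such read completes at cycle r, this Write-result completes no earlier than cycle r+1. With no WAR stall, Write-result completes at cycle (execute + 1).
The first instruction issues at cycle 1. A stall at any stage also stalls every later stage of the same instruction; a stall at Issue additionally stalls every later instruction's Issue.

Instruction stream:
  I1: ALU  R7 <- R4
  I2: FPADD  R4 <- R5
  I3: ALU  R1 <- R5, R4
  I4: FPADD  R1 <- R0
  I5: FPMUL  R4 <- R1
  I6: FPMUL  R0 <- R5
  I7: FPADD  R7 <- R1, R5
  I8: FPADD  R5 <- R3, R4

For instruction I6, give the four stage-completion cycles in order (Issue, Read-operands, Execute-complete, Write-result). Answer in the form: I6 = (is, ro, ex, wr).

1) issue 1, read 2, done 3, write 4
2) issue 2, read 3, done 6, write 7
3) issue 5, read 8, done 9, write 10  <struct: ALU busy until I1 writes@4 / RAW R4: wait I2 write@7>
4) issue 11, read 12, done 15, write 16  <WAW R1: wait I3 write@10>
5) issue 12, read 17, done 22, write 23  <RAW R1: wait I4 write@16>
6) issue 24, read 25, done 30, write 31  <struct: FPMUL busy until I5 writes@23>
7) issue 25, read 26, done 29, write 30
8) issue 31, read 32, done 35, write 36  <struct: FPADD busy until I7 writes@30>

I6 = (24, 25, 30, 31)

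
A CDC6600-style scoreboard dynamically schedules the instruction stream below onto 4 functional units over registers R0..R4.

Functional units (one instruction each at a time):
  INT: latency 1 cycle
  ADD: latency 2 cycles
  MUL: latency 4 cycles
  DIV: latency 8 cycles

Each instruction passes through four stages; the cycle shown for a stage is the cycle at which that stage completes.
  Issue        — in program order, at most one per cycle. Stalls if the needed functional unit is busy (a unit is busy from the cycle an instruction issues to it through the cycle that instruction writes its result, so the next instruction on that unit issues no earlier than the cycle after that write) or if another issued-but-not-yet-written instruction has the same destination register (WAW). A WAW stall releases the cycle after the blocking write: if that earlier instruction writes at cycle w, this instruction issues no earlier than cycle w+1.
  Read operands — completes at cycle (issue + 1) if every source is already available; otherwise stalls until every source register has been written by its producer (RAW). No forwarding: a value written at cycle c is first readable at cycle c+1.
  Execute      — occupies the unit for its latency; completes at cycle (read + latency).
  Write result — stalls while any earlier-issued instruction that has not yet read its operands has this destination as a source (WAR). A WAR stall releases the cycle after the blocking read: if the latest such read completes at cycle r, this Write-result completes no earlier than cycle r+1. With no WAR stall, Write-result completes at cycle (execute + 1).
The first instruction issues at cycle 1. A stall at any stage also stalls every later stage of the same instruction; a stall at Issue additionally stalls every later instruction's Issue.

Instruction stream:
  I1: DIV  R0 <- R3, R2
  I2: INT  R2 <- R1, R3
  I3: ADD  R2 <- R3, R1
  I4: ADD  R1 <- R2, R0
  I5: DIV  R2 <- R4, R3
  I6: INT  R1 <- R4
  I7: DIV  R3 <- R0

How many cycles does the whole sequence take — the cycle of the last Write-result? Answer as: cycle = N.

cycle = 33

cycle 1: I1→DIV
cycle 2: I1 RO · I2→INT
cycle 3: I2 RO
cycle 4: I2 EX
cycle 5: I2 WR R2
cycle 6: I3→ADD
cycle 7: I3 RO
cycle 9: I3 EX
cycle 10: I1 EX · I3 WR R2
cycle 11: I1 WR R0 · I4→ADD
cycle 12: I4 RO · I5→DIV
cycle 13: I5 RO
cycle 14: I4 EX
cycle 15: I4 WR R1
cycle 16: I6→INT
cycle 17: I6 RO
cycle 18: I6 EX
cycle 19: I6 WR R1
cycle 21: I5 EX
cycle 22: I5 WR R2
cycle 23: I7→DIV
cycle 24: I7 RO
cycle 32: I7 EX
cycle 33: I7 WR R3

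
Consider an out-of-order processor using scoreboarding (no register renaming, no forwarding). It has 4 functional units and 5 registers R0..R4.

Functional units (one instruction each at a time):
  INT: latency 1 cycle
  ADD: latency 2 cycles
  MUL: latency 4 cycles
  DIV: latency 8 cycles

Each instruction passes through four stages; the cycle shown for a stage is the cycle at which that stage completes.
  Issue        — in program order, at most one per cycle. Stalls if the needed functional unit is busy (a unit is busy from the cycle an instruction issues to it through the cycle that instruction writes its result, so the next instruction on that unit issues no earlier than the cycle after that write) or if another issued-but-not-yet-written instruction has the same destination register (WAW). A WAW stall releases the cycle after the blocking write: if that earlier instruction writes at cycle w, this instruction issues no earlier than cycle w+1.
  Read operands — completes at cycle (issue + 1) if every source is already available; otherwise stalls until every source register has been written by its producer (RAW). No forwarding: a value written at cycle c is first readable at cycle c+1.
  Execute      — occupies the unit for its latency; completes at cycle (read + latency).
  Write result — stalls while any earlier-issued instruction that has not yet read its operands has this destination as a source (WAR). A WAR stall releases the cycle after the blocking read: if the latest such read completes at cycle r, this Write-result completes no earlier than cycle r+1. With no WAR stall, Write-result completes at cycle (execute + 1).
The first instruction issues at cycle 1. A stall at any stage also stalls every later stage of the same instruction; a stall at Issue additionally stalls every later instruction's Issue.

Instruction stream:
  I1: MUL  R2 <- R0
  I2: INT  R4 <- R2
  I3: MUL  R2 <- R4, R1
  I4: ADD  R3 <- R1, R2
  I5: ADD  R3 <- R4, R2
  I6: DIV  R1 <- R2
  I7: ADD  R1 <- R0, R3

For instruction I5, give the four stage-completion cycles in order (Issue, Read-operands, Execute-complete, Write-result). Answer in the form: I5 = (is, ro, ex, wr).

I5 = (21, 22, 24, 25)

c1: issue I1 (MUL)
c2: I1 read-ops, issue I2 (INT)
c6: I1 finished on MUL
c7: I1→R2
c8: I2 read-ops, issue I3 (MUL)
c9: I2 finished on INT, issue I4 (ADD)
c10: I2→R4
c11: I3 read-ops
c15: I3 finished on MUL
c16: I3→R2
c17: I4 read-ops
c19: I4 finished on ADD
c20: I4→R3
c21: issue I5 (ADD)
c22: I5 read-ops, issue I6 (DIV)
c23: I6 read-ops
c24: I5 finished on ADD
c25: I5→R3
c31: I6 finished on DIV
c32: I6→R1
c33: issue I7 (ADD)
c34: I7 read-ops
c36: I7 finished on ADD
c37: I7→R1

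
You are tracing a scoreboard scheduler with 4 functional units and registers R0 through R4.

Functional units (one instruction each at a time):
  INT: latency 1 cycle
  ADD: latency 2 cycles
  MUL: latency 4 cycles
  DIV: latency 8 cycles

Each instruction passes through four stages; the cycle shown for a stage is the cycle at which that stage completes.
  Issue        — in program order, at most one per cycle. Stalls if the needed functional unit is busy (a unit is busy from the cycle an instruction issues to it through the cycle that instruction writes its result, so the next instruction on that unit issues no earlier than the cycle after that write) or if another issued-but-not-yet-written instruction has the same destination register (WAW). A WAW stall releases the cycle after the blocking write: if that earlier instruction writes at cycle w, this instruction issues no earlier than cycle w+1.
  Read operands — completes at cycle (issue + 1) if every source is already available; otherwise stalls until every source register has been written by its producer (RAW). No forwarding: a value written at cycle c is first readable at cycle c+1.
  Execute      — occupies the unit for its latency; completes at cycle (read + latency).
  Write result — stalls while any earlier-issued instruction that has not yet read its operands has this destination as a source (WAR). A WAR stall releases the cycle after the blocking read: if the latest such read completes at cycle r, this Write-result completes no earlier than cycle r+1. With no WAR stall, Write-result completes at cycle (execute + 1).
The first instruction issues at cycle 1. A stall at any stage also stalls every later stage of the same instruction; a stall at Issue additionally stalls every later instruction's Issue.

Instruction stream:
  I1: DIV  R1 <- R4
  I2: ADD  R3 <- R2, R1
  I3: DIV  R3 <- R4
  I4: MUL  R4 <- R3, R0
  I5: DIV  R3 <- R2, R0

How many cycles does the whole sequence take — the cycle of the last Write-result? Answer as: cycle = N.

cycle = 37

t=1  issue I1 (DIV)
t=2  I1 read-ops | issue I2 (ADD)
t=10  I1 finished on DIV
t=11  I1→R1
t=12  I2 read-ops
t=14  I2 finished on ADD
t=15  I2→R3
t=16  issue I3 (DIV)
t=17  I3 read-ops | issue I4 (MUL)
t=25  I3 finished on DIV
t=26  I3→R3
t=27  I4 read-ops | issue I5 (DIV)
t=28  I5 read-ops
t=31  I4 finished on MUL
t=32  I4→R4
t=36  I5 finished on DIV
t=37  I5→R3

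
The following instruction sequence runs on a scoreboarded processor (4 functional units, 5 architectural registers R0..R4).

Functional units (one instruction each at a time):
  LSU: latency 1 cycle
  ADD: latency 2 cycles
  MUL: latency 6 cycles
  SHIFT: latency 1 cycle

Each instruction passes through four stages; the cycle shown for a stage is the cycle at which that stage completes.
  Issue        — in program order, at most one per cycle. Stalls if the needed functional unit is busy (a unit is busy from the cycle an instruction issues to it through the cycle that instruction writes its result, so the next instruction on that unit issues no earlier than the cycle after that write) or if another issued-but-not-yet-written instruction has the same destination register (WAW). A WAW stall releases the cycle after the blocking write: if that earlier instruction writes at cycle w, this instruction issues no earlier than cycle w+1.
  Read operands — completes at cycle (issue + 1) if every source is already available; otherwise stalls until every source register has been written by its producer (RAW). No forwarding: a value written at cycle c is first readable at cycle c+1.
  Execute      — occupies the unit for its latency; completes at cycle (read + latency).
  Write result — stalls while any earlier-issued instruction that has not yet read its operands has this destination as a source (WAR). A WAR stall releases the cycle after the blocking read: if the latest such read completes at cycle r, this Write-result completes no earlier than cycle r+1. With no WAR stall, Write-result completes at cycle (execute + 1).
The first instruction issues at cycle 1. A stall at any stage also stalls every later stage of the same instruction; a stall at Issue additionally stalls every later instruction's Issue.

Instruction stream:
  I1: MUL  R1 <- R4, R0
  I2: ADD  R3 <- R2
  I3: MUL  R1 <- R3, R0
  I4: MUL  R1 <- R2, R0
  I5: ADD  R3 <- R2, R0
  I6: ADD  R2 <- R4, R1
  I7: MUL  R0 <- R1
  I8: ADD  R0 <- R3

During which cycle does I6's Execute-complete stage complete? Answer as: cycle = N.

1) issue 1, read 2, done 8, write 9
2) issue 2, read 3, done 5, write 6
3) issue 10, read 11, done 17, write 18  <struct: MUL busy until I1 writes@9>
4) issue 19, read 20, done 26, write 27  <struct: MUL busy until I3 writes@18>
5) issue 20, read 21, done 23, write 24
6) issue 25, read 28, done 30, write 31  <struct: ADD busy until I5 writes@24 / RAW R1: wait I4 write@27>
7) issue 28, read 29, done 35, write 36  <struct: MUL busy until I4 writes@27>
8) issue 37, read 38, done 40, write 41  <WAW R0: wait I7 write@36>

cycle = 30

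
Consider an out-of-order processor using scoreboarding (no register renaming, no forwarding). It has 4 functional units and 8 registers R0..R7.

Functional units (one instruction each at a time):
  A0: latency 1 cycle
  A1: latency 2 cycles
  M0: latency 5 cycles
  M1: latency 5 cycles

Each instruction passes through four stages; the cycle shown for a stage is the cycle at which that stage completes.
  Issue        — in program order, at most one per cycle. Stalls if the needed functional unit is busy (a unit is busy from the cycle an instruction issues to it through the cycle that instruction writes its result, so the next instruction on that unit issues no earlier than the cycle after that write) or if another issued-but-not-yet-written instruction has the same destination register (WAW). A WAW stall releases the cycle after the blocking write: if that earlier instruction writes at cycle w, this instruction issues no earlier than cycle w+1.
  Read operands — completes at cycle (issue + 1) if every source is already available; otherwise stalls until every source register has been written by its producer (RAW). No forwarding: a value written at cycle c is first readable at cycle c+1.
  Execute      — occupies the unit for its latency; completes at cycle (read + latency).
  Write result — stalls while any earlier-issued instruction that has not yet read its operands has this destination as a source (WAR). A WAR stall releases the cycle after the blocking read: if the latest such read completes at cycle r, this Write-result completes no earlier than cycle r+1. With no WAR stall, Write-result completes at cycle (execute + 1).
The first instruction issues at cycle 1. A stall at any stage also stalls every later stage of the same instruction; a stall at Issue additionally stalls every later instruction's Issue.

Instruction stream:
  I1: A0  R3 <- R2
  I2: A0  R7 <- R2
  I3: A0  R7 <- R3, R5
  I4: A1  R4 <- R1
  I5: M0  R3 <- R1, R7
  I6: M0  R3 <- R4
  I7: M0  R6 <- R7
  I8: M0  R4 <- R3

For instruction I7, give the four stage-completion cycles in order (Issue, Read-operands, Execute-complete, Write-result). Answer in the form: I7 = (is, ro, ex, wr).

c1: I1 issues→A0
c2: I1 reads
c3: I1 exec-done
c4: I1 writes R3
c5: I2 issues→A0
c6: I2 reads
c7: I2 exec-done
c8: I2 writes R7
c9: I3 issues→A0
c10: I3 reads; I4 issues→A1
c11: I3 exec-done; I4 reads; I5 issues→M0
c12: I3 writes R7
c13: I4 exec-done; I5 reads
c14: I4 writes R4
c18: I5 exec-done
c19: I5 writes R3
c20: I6 issues→M0
c21: I6 reads
c26: I6 exec-done
c27: I6 writes R3
c28: I7 issues→M0
c29: I7 reads
c34: I7 exec-done
c35: I7 writes R6
c36: I8 issues→M0
c37: I8 reads
c42: I8 exec-done
c43: I8 writes R4

I7 = (28, 29, 34, 35)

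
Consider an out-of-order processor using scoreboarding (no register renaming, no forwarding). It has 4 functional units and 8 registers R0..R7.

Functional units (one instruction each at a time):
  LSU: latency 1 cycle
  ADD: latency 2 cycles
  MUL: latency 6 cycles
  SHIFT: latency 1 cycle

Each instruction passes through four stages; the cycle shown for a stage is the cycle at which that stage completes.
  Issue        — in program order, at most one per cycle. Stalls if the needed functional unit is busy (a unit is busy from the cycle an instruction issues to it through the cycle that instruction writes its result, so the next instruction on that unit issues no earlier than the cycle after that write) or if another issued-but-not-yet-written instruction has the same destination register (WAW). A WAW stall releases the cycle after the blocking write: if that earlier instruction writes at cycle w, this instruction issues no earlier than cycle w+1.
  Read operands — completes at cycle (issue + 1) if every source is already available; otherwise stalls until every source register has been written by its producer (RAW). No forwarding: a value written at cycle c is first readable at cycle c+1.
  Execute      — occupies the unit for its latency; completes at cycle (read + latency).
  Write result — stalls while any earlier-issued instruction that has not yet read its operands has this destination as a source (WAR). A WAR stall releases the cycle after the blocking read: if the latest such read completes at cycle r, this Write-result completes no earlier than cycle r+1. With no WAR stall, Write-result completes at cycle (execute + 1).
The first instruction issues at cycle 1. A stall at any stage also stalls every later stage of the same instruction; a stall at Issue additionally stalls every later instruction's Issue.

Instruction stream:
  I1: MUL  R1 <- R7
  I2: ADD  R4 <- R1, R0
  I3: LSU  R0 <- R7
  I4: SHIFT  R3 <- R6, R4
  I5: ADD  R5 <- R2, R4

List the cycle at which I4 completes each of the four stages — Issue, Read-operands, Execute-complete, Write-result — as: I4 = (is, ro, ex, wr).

I1 -> (1, 2, 8, 9)
I2 -> (2, 10, 12, 13)  // RAW R1: wait I1 write@9
I3 -> (3, 4, 5, 11)  // WAR R0: wait I2 read@10
I4 -> (4, 14, 15, 16)  // RAW R4: wait I2 write@13
I5 -> (14, 15, 17, 18)  // struct: ADD busy until I2 writes@13

I4 = (4, 14, 15, 16)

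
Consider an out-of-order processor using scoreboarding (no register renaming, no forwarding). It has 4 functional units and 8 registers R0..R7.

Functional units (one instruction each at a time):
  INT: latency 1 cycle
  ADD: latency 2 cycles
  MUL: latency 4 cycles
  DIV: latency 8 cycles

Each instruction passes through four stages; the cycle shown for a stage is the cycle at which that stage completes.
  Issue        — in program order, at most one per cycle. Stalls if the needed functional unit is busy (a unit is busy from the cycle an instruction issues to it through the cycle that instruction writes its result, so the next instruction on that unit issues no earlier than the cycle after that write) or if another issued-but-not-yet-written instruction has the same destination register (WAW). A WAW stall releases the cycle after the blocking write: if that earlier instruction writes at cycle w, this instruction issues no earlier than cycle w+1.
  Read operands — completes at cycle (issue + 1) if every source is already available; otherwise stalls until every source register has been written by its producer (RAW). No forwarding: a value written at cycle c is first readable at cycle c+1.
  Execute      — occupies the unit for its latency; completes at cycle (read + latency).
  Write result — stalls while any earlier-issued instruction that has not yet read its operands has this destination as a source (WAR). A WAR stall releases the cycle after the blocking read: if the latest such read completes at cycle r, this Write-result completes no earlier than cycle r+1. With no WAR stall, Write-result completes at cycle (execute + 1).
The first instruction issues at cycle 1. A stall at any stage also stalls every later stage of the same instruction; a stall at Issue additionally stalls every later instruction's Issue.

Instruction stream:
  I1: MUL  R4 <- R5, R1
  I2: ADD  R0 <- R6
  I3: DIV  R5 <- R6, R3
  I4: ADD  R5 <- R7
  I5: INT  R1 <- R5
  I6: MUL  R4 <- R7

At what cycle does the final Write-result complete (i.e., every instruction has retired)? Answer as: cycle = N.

t=1  I1 dispatched to MUL
t=2  I1 operands ready | I2 dispatched to ADD
t=3  I2 operands ready | I3 dispatched to DIV
t=4  I3 operands ready
t=5  I2 complete
t=6  I1 complete | R0←I2
t=7  R4←I1
t=12  I3 complete
t=13  R5←I3
t=14  I4 dispatched to ADD
t=15  I4 operands ready | I5 dispatched to INT
t=16  I6 dispatched to MUL
t=17  I4 complete | I6 operands ready
t=18  R5←I4
t=19  I5 operands ready
t=20  I5 complete
t=21  R1←I5 | I6 complete
t=22  R4←I6

cycle = 22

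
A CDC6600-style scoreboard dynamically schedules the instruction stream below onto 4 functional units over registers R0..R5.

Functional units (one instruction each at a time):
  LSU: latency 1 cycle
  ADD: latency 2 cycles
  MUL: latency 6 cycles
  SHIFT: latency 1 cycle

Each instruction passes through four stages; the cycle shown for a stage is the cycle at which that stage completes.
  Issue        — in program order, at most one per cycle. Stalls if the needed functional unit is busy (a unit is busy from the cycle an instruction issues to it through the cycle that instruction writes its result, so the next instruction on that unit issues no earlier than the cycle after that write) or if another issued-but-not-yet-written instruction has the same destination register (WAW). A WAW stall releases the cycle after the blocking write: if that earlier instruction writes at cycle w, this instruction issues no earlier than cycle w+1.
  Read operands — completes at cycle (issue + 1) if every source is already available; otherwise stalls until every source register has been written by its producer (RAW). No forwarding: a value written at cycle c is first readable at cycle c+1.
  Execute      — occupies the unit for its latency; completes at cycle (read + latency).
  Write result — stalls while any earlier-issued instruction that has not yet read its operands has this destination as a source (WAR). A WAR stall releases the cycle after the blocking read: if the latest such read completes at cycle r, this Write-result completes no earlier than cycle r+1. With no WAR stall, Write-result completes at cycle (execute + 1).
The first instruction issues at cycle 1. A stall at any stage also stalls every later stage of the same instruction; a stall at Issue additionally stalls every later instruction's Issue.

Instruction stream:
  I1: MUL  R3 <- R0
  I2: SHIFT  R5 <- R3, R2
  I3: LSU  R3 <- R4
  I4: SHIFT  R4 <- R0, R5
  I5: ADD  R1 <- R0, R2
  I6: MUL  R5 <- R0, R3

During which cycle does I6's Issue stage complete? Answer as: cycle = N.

I1 -> (1, 2, 8, 9)
I2 -> (2, 10, 11, 12)  // RAW R3: wait I1 write@9
I3 -> (10, 11, 12, 13)  // WAW R3: wait I1 write@9
I4 -> (13, 14, 15, 16)  // struct: SHIFT busy until I2 writes@12
I5 -> (14, 15, 17, 18)
I6 -> (15, 16, 22, 23)

cycle = 15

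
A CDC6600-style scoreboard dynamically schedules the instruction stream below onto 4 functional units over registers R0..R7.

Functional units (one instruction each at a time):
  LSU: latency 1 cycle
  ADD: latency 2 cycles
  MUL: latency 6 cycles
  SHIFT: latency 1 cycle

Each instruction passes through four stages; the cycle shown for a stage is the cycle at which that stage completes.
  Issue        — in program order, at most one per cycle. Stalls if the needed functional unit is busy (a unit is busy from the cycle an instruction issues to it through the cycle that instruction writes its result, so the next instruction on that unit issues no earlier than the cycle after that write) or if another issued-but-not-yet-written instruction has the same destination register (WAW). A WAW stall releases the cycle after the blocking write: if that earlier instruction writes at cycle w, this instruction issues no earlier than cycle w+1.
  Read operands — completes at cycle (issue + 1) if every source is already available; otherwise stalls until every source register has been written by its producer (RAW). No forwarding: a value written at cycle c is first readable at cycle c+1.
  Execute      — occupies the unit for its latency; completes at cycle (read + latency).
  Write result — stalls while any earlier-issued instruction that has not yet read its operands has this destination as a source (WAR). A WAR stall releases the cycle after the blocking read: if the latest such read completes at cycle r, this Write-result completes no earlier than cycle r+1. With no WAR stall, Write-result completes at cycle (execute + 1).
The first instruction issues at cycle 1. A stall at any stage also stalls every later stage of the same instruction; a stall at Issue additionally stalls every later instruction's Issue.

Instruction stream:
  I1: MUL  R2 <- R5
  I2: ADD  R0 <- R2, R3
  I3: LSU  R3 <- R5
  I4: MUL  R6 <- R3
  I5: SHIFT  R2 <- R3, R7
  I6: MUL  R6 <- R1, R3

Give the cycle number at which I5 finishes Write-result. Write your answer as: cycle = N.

t=1  I1→MUL
t=2  I1 RO · I2→ADD
t=3  I3→LSU
t=4  I3 RO
t=5  I3 EX
t=8  I1 EX
t=9  I1 WR R2
t=10  I2 RO · I4→MUL
t=11  I3 WR R3 · I5→SHIFT
t=12  I2 EX · I4 RO · I5 RO
t=13  I2 WR R0 · I5 EX
t=14  I5 WR R2
t=18  I4 EX
t=19  I4 WR R6
t=20  I6→MUL
t=21  I6 RO
t=27  I6 EX
t=28  I6 WR R6

cycle = 14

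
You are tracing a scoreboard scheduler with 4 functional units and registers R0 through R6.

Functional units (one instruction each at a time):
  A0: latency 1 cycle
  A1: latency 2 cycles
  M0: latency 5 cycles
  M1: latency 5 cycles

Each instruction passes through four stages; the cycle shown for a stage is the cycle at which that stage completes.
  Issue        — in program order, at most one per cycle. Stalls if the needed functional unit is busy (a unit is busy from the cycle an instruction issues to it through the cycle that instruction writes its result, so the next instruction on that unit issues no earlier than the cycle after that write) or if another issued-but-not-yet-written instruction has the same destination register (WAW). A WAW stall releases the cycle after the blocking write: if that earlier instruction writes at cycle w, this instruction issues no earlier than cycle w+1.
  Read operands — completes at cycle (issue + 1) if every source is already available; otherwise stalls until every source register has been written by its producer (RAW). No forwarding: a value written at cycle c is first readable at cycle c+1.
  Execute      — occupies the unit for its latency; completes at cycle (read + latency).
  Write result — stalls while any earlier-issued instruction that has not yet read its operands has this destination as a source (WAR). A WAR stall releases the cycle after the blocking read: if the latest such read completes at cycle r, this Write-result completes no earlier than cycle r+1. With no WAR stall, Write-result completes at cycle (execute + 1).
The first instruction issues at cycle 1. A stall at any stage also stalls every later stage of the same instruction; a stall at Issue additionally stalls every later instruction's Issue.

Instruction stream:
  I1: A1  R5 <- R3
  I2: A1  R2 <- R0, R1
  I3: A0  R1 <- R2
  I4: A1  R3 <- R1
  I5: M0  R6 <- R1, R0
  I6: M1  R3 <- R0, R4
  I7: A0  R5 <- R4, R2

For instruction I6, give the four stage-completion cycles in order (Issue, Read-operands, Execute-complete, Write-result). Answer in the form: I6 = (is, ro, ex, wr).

[I1] 1/2/4/5
[I2] 6/7/9/10  (struct: A1 busy until I1 writes@5)
[I3] 7/11/12/13  (RAW R2: wait I2 write@10)
[I4] 11/14/16/17  (struct: A1 busy until I2 writes@10; RAW R1: wait I3 write@13)
[I5] 12/14/19/20  (RAW R1: wait I3 write@13)
[I6] 18/19/24/25  (WAW R3: wait I4 write@17)
[I7] 19/20/21/22

I6 = (18, 19, 24, 25)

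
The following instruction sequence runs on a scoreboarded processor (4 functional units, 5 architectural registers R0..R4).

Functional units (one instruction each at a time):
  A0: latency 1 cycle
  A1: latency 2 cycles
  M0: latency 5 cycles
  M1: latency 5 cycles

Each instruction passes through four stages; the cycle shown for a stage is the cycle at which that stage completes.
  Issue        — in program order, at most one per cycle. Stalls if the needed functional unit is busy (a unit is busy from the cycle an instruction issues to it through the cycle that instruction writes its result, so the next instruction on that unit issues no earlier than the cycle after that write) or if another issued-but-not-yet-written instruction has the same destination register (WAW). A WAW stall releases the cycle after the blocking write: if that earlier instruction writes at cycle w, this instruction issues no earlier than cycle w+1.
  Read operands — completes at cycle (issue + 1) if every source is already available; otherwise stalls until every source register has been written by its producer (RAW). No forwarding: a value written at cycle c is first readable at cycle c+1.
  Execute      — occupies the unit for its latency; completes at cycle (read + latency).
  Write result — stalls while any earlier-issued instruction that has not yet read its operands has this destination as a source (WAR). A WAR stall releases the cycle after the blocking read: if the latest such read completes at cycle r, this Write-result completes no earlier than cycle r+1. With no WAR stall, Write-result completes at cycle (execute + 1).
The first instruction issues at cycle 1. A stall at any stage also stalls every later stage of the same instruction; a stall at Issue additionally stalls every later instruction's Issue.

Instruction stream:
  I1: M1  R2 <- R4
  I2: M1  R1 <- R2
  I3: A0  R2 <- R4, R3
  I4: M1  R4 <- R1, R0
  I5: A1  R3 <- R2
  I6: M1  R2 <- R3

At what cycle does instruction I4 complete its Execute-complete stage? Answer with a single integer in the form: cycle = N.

I1: IS=1 RO=2 EX=7 WR=8
I2: IS=9 RO=10 EX=15 WR=16  [struct: M1 busy until I1 writes@8]
I3: IS=10 RO=11 EX=12 WR=13
I4: IS=17 RO=18 EX=23 WR=24  [struct: M1 busy until I2 writes@16]
I5: IS=18 RO=19 EX=21 WR=22
I6: IS=25 RO=26 EX=31 WR=32  [struct: M1 busy until I4 writes@24]

cycle = 23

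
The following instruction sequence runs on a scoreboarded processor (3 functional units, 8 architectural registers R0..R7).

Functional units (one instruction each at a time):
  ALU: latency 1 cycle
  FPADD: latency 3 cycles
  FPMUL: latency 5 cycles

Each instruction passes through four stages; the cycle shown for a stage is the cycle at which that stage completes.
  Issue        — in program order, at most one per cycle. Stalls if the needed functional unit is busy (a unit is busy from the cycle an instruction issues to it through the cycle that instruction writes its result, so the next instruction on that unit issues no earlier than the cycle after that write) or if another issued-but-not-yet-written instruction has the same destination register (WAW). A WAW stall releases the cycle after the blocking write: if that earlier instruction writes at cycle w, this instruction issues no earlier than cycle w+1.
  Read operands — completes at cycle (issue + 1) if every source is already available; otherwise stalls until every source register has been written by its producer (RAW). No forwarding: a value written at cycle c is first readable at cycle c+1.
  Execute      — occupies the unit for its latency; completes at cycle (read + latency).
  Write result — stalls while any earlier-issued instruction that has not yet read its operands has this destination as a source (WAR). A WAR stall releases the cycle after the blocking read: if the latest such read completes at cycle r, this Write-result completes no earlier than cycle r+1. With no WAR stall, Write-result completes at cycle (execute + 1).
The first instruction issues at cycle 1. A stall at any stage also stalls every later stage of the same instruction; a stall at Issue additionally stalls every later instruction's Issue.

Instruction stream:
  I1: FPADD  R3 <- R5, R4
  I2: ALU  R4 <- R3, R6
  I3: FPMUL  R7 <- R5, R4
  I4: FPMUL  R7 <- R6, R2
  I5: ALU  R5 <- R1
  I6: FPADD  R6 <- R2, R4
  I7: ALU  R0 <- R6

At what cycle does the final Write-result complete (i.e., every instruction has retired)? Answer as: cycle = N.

cycle = 27

I1: IS=1 RO=2 EX=5 WR=6
I2: IS=2 RO=7 EX=8 WR=9  [RAW R3: wait I1 write@6]
I3: IS=3 RO=10 EX=15 WR=16  [RAW R4: wait I2 write@9]
I4: IS=17 RO=18 EX=23 WR=24  [struct: FPMUL busy until I3 writes@16]
I5: IS=18 RO=19 EX=20 WR=21
I6: IS=19 RO=20 EX=23 WR=24
I7: IS=22 RO=25 EX=26 WR=27  [struct: ALU busy until I5 writes@21; RAW R6: wait I6 write@24]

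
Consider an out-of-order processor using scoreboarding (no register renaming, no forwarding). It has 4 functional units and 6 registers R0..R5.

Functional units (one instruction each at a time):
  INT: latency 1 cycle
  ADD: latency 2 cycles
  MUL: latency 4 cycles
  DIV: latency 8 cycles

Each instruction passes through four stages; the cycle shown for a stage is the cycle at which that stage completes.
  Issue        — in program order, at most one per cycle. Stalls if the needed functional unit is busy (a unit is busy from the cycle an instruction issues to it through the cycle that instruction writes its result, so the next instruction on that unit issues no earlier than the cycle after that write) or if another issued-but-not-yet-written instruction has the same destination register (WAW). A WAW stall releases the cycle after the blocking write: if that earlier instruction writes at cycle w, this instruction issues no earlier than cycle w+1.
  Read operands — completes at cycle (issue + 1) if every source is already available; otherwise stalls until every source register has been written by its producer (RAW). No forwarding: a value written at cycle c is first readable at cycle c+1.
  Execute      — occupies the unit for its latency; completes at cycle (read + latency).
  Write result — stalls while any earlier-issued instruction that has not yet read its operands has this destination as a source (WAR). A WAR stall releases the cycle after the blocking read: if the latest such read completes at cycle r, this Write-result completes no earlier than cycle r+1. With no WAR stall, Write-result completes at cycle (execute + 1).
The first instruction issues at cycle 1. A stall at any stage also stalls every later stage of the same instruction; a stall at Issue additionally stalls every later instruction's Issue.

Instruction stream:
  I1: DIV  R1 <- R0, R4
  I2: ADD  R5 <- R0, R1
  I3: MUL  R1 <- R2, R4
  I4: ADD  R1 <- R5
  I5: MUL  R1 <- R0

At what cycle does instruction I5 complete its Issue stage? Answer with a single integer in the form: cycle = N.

c1: I1 dispatched to DIV
c2: I1 operands ready · I2 dispatched to ADD
c10: I1 complete
c11: R1←I1
c12: I2 operands ready · I3 dispatched to MUL
c13: I3 operands ready
c14: I2 complete
c15: R5←I2
c17: I3 complete
c18: R1←I3
c19: I4 dispatched to ADD
c20: I4 operands ready
c22: I4 complete
c23: R1←I4
c24: I5 dispatched to MUL
c25: I5 operands ready
c29: I5 complete
c30: R1←I5

cycle = 24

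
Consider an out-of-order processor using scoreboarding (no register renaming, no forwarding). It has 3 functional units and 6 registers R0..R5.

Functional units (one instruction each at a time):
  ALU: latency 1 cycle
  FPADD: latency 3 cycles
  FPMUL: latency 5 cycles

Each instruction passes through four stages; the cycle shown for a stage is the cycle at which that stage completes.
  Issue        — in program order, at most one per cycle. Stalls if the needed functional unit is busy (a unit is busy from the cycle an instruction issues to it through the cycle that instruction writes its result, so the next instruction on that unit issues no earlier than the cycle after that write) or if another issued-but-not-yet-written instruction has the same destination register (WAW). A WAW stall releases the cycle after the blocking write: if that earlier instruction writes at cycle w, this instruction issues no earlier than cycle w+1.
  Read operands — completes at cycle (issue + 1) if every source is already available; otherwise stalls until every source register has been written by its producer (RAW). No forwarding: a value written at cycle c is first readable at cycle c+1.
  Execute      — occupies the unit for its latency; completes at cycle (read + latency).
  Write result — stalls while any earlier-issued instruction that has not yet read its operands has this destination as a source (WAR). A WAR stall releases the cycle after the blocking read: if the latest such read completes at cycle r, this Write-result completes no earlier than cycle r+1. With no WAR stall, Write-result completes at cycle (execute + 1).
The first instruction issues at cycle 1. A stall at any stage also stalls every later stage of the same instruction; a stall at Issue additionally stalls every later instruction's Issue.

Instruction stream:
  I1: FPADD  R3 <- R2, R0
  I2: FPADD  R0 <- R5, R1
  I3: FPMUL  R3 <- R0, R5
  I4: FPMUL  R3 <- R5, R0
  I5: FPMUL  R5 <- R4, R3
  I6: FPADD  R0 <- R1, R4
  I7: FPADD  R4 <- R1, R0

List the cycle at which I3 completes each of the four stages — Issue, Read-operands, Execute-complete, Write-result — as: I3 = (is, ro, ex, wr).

[1] I1→FPADD
[2] I1 RO
[5] I1 EX
[6] I1 WR R3
[7] I2→FPADD
[8] I2 RO · I3→FPMUL
[11] I2 EX
[12] I2 WR R0
[13] I3 RO
[18] I3 EX
[19] I3 WR R3
[20] I4→FPMUL
[21] I4 RO
[26] I4 EX
[27] I4 WR R3
[28] I5→FPMUL
[29] I5 RO · I6→FPADD
[30] I6 RO
[33] I6 EX
[34] I5 EX · I6 WR R0
[35] I5 WR R5 · I7→FPADD
[36] I7 RO
[39] I7 EX
[40] I7 WR R4

I3 = (8, 13, 18, 19)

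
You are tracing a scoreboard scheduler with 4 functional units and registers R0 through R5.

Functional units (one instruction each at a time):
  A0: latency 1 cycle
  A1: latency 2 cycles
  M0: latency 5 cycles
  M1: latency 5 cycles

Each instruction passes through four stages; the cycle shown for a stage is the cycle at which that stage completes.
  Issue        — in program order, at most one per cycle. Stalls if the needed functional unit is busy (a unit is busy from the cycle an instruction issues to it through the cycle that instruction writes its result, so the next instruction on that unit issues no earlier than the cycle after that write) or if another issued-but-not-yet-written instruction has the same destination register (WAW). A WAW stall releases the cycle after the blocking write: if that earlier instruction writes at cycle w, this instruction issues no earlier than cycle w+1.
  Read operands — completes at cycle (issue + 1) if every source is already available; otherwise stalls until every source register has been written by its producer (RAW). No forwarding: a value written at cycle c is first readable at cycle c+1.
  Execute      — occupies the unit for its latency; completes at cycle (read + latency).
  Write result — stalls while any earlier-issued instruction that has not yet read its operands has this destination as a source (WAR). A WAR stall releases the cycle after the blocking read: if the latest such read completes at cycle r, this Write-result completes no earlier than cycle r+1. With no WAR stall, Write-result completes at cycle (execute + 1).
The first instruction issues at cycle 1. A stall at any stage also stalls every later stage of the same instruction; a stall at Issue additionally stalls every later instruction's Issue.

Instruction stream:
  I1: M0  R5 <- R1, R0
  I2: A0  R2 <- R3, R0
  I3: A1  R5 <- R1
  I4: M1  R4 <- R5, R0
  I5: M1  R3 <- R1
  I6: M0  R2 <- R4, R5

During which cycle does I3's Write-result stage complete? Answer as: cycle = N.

c1: I1→M0
c2: I1 RO · I2→A0
c3: I2 RO
c4: I2 EX
c5: I2 WR R2
c7: I1 EX
c8: I1 WR R5
c9: I3→A1
c10: I3 RO · I4→M1
c12: I3 EX
c13: I3 WR R5
c14: I4 RO
c19: I4 EX
c20: I4 WR R4
c21: I5→M1
c22: I5 RO · I6→M0
c23: I6 RO
c27: I5 EX
c28: I5 WR R3 · I6 EX
c29: I6 WR R2

cycle = 13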